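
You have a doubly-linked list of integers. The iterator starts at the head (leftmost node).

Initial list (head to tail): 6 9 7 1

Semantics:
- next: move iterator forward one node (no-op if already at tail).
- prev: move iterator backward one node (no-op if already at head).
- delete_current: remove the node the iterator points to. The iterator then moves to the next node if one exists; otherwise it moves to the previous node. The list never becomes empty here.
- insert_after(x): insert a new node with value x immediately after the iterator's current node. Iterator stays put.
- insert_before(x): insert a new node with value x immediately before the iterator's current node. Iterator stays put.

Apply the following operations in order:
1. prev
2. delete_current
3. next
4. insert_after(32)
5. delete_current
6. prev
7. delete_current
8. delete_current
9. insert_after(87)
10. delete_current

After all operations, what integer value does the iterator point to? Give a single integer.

After 1 (prev): list=[6, 9, 7, 1] cursor@6
After 2 (delete_current): list=[9, 7, 1] cursor@9
After 3 (next): list=[9, 7, 1] cursor@7
After 4 (insert_after(32)): list=[9, 7, 32, 1] cursor@7
After 5 (delete_current): list=[9, 32, 1] cursor@32
After 6 (prev): list=[9, 32, 1] cursor@9
After 7 (delete_current): list=[32, 1] cursor@32
After 8 (delete_current): list=[1] cursor@1
After 9 (insert_after(87)): list=[1, 87] cursor@1
After 10 (delete_current): list=[87] cursor@87

Answer: 87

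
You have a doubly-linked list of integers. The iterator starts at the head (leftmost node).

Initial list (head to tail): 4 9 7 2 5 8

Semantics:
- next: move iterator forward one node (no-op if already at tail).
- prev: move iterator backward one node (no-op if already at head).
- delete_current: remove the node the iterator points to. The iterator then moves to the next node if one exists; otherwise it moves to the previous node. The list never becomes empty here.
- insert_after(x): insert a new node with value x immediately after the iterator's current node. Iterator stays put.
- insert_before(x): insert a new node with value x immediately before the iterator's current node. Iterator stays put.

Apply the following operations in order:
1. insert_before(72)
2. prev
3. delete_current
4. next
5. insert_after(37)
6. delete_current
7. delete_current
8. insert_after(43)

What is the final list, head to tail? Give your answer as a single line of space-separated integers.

After 1 (insert_before(72)): list=[72, 4, 9, 7, 2, 5, 8] cursor@4
After 2 (prev): list=[72, 4, 9, 7, 2, 5, 8] cursor@72
After 3 (delete_current): list=[4, 9, 7, 2, 5, 8] cursor@4
After 4 (next): list=[4, 9, 7, 2, 5, 8] cursor@9
After 5 (insert_after(37)): list=[4, 9, 37, 7, 2, 5, 8] cursor@9
After 6 (delete_current): list=[4, 37, 7, 2, 5, 8] cursor@37
After 7 (delete_current): list=[4, 7, 2, 5, 8] cursor@7
After 8 (insert_after(43)): list=[4, 7, 43, 2, 5, 8] cursor@7

Answer: 4 7 43 2 5 8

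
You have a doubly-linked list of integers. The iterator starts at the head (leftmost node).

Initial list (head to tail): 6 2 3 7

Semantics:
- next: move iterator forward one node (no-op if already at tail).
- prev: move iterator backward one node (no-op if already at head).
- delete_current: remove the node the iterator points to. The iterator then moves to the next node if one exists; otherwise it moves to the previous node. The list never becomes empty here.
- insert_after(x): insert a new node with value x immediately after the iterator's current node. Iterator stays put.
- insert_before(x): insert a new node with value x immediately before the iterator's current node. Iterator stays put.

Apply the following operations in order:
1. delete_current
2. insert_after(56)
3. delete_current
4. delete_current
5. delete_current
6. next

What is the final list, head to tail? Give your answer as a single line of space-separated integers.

Answer: 7

Derivation:
After 1 (delete_current): list=[2, 3, 7] cursor@2
After 2 (insert_after(56)): list=[2, 56, 3, 7] cursor@2
After 3 (delete_current): list=[56, 3, 7] cursor@56
After 4 (delete_current): list=[3, 7] cursor@3
After 5 (delete_current): list=[7] cursor@7
After 6 (next): list=[7] cursor@7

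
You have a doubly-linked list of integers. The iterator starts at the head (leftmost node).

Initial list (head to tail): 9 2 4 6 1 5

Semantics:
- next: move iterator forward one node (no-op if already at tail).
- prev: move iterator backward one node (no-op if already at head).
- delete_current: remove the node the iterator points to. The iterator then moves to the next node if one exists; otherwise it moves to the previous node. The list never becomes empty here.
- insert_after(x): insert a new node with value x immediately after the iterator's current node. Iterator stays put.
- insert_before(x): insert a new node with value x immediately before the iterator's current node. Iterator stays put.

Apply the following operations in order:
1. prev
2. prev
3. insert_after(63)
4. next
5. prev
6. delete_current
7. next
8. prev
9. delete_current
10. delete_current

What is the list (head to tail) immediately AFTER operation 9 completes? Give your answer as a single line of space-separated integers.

After 1 (prev): list=[9, 2, 4, 6, 1, 5] cursor@9
After 2 (prev): list=[9, 2, 4, 6, 1, 5] cursor@9
After 3 (insert_after(63)): list=[9, 63, 2, 4, 6, 1, 5] cursor@9
After 4 (next): list=[9, 63, 2, 4, 6, 1, 5] cursor@63
After 5 (prev): list=[9, 63, 2, 4, 6, 1, 5] cursor@9
After 6 (delete_current): list=[63, 2, 4, 6, 1, 5] cursor@63
After 7 (next): list=[63, 2, 4, 6, 1, 5] cursor@2
After 8 (prev): list=[63, 2, 4, 6, 1, 5] cursor@63
After 9 (delete_current): list=[2, 4, 6, 1, 5] cursor@2

Answer: 2 4 6 1 5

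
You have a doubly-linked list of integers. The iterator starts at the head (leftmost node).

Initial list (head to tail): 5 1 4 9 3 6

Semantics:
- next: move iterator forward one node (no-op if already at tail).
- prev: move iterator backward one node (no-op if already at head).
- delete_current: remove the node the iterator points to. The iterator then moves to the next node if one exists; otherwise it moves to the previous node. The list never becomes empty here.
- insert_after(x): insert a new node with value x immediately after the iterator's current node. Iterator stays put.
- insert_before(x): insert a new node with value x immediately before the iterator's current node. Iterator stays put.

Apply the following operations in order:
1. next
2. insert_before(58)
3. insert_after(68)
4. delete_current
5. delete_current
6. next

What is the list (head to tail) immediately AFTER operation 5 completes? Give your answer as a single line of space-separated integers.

After 1 (next): list=[5, 1, 4, 9, 3, 6] cursor@1
After 2 (insert_before(58)): list=[5, 58, 1, 4, 9, 3, 6] cursor@1
After 3 (insert_after(68)): list=[5, 58, 1, 68, 4, 9, 3, 6] cursor@1
After 4 (delete_current): list=[5, 58, 68, 4, 9, 3, 6] cursor@68
After 5 (delete_current): list=[5, 58, 4, 9, 3, 6] cursor@4

Answer: 5 58 4 9 3 6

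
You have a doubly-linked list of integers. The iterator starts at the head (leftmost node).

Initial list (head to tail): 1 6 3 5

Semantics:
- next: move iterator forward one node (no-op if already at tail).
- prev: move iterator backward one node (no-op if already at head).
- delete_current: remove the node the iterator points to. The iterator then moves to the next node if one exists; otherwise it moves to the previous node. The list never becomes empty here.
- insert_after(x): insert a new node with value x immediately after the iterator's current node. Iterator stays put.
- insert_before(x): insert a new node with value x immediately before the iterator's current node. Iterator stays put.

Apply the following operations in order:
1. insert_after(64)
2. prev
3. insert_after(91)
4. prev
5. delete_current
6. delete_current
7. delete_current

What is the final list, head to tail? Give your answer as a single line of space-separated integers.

After 1 (insert_after(64)): list=[1, 64, 6, 3, 5] cursor@1
After 2 (prev): list=[1, 64, 6, 3, 5] cursor@1
After 3 (insert_after(91)): list=[1, 91, 64, 6, 3, 5] cursor@1
After 4 (prev): list=[1, 91, 64, 6, 3, 5] cursor@1
After 5 (delete_current): list=[91, 64, 6, 3, 5] cursor@91
After 6 (delete_current): list=[64, 6, 3, 5] cursor@64
After 7 (delete_current): list=[6, 3, 5] cursor@6

Answer: 6 3 5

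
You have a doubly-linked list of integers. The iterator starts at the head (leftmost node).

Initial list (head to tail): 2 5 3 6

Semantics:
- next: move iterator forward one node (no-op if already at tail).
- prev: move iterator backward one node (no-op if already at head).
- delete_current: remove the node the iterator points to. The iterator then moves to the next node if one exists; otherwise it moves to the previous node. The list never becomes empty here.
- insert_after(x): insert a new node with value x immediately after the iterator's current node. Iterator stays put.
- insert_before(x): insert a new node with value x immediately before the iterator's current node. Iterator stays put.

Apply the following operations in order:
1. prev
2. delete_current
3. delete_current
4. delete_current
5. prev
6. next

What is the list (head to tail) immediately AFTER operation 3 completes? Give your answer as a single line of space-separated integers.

Answer: 3 6

Derivation:
After 1 (prev): list=[2, 5, 3, 6] cursor@2
After 2 (delete_current): list=[5, 3, 6] cursor@5
After 3 (delete_current): list=[3, 6] cursor@3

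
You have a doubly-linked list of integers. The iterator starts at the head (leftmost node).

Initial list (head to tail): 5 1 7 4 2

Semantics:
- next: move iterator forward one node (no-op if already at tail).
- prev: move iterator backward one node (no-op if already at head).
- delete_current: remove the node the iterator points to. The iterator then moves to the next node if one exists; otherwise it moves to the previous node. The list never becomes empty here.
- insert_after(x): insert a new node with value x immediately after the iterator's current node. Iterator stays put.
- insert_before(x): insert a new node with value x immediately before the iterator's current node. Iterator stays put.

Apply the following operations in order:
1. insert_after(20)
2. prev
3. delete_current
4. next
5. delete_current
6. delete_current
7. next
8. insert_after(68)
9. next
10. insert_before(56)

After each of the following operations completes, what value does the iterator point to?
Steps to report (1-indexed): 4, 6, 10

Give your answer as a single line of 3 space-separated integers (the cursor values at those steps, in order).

After 1 (insert_after(20)): list=[5, 20, 1, 7, 4, 2] cursor@5
After 2 (prev): list=[5, 20, 1, 7, 4, 2] cursor@5
After 3 (delete_current): list=[20, 1, 7, 4, 2] cursor@20
After 4 (next): list=[20, 1, 7, 4, 2] cursor@1
After 5 (delete_current): list=[20, 7, 4, 2] cursor@7
After 6 (delete_current): list=[20, 4, 2] cursor@4
After 7 (next): list=[20, 4, 2] cursor@2
After 8 (insert_after(68)): list=[20, 4, 2, 68] cursor@2
After 9 (next): list=[20, 4, 2, 68] cursor@68
After 10 (insert_before(56)): list=[20, 4, 2, 56, 68] cursor@68

Answer: 1 4 68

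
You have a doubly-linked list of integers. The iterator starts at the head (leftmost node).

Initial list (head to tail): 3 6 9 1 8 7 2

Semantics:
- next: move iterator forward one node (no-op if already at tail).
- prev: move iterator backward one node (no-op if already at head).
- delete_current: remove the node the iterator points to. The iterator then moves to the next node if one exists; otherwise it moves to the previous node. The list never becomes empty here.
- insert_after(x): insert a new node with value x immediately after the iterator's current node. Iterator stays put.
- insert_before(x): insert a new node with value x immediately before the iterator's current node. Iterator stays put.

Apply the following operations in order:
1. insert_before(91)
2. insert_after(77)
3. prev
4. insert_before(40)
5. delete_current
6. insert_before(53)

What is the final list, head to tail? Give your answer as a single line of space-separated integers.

After 1 (insert_before(91)): list=[91, 3, 6, 9, 1, 8, 7, 2] cursor@3
After 2 (insert_after(77)): list=[91, 3, 77, 6, 9, 1, 8, 7, 2] cursor@3
After 3 (prev): list=[91, 3, 77, 6, 9, 1, 8, 7, 2] cursor@91
After 4 (insert_before(40)): list=[40, 91, 3, 77, 6, 9, 1, 8, 7, 2] cursor@91
After 5 (delete_current): list=[40, 3, 77, 6, 9, 1, 8, 7, 2] cursor@3
After 6 (insert_before(53)): list=[40, 53, 3, 77, 6, 9, 1, 8, 7, 2] cursor@3

Answer: 40 53 3 77 6 9 1 8 7 2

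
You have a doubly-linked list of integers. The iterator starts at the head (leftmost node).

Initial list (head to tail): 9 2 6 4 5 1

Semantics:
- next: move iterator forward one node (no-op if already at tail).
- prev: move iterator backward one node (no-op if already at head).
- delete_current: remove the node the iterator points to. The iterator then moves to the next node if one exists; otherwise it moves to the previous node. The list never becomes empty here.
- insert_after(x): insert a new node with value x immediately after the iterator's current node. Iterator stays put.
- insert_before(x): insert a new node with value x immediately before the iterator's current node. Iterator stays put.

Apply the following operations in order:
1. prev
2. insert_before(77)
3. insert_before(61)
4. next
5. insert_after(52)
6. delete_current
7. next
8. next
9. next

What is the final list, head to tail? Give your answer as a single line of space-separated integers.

After 1 (prev): list=[9, 2, 6, 4, 5, 1] cursor@9
After 2 (insert_before(77)): list=[77, 9, 2, 6, 4, 5, 1] cursor@9
After 3 (insert_before(61)): list=[77, 61, 9, 2, 6, 4, 5, 1] cursor@9
After 4 (next): list=[77, 61, 9, 2, 6, 4, 5, 1] cursor@2
After 5 (insert_after(52)): list=[77, 61, 9, 2, 52, 6, 4, 5, 1] cursor@2
After 6 (delete_current): list=[77, 61, 9, 52, 6, 4, 5, 1] cursor@52
After 7 (next): list=[77, 61, 9, 52, 6, 4, 5, 1] cursor@6
After 8 (next): list=[77, 61, 9, 52, 6, 4, 5, 1] cursor@4
After 9 (next): list=[77, 61, 9, 52, 6, 4, 5, 1] cursor@5

Answer: 77 61 9 52 6 4 5 1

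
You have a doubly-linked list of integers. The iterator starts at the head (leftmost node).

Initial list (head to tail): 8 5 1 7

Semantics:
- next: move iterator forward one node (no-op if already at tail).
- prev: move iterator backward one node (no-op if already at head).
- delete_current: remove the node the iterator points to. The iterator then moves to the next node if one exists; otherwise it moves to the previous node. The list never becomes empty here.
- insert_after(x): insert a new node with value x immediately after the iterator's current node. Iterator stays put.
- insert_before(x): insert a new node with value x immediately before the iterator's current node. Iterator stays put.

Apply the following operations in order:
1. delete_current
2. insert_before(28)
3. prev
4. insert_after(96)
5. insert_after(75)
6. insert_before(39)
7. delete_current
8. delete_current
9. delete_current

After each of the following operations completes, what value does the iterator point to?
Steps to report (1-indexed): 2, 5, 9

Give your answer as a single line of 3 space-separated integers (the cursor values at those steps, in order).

After 1 (delete_current): list=[5, 1, 7] cursor@5
After 2 (insert_before(28)): list=[28, 5, 1, 7] cursor@5
After 3 (prev): list=[28, 5, 1, 7] cursor@28
After 4 (insert_after(96)): list=[28, 96, 5, 1, 7] cursor@28
After 5 (insert_after(75)): list=[28, 75, 96, 5, 1, 7] cursor@28
After 6 (insert_before(39)): list=[39, 28, 75, 96, 5, 1, 7] cursor@28
After 7 (delete_current): list=[39, 75, 96, 5, 1, 7] cursor@75
After 8 (delete_current): list=[39, 96, 5, 1, 7] cursor@96
After 9 (delete_current): list=[39, 5, 1, 7] cursor@5

Answer: 5 28 5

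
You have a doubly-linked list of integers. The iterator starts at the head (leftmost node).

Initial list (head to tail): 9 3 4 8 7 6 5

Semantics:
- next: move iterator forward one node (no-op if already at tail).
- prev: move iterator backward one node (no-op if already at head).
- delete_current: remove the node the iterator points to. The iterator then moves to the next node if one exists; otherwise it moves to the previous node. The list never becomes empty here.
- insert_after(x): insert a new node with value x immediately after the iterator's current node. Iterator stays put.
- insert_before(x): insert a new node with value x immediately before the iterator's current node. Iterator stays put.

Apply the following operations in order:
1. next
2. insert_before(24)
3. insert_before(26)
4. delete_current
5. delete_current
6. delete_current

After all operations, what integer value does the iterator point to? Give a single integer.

Answer: 7

Derivation:
After 1 (next): list=[9, 3, 4, 8, 7, 6, 5] cursor@3
After 2 (insert_before(24)): list=[9, 24, 3, 4, 8, 7, 6, 5] cursor@3
After 3 (insert_before(26)): list=[9, 24, 26, 3, 4, 8, 7, 6, 5] cursor@3
After 4 (delete_current): list=[9, 24, 26, 4, 8, 7, 6, 5] cursor@4
After 5 (delete_current): list=[9, 24, 26, 8, 7, 6, 5] cursor@8
After 6 (delete_current): list=[9, 24, 26, 7, 6, 5] cursor@7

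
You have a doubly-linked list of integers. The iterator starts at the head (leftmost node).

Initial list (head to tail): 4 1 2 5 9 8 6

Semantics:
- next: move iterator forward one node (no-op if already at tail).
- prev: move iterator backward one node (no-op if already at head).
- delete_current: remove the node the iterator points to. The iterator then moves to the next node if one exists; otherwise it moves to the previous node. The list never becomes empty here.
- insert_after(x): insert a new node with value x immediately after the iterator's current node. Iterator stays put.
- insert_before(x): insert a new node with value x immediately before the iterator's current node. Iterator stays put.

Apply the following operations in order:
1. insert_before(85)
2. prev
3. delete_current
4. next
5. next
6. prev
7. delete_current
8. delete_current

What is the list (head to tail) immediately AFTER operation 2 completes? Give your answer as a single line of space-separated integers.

After 1 (insert_before(85)): list=[85, 4, 1, 2, 5, 9, 8, 6] cursor@4
After 2 (prev): list=[85, 4, 1, 2, 5, 9, 8, 6] cursor@85

Answer: 85 4 1 2 5 9 8 6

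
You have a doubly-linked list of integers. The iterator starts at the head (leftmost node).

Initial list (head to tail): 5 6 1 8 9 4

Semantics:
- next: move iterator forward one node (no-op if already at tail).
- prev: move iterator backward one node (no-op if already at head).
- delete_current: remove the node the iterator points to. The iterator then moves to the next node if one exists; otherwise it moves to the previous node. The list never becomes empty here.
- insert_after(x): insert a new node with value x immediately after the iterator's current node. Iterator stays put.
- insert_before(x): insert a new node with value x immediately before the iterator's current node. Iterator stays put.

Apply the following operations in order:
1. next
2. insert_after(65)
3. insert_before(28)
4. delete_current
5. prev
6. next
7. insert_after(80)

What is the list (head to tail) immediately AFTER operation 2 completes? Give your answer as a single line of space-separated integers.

Answer: 5 6 65 1 8 9 4

Derivation:
After 1 (next): list=[5, 6, 1, 8, 9, 4] cursor@6
After 2 (insert_after(65)): list=[5, 6, 65, 1, 8, 9, 4] cursor@6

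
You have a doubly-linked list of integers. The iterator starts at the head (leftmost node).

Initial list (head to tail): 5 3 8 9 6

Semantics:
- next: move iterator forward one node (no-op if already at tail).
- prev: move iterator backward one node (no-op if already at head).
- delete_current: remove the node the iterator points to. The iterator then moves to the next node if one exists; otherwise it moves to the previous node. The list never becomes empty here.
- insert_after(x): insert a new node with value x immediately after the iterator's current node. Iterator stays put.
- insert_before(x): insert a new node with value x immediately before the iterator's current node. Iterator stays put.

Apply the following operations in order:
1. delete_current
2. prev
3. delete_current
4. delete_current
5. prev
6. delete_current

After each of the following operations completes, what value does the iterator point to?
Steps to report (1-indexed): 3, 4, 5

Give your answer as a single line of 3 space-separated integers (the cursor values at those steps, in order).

After 1 (delete_current): list=[3, 8, 9, 6] cursor@3
After 2 (prev): list=[3, 8, 9, 6] cursor@3
After 3 (delete_current): list=[8, 9, 6] cursor@8
After 4 (delete_current): list=[9, 6] cursor@9
After 5 (prev): list=[9, 6] cursor@9
After 6 (delete_current): list=[6] cursor@6

Answer: 8 9 9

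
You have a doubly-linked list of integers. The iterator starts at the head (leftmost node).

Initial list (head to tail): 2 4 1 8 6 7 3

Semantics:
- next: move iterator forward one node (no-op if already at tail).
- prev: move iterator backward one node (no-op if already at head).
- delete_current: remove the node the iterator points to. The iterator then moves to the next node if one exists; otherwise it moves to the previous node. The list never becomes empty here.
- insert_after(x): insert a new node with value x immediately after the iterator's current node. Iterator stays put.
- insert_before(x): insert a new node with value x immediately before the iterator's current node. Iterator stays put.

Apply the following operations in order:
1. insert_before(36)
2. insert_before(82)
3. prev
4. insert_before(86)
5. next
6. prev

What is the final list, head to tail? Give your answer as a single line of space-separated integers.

After 1 (insert_before(36)): list=[36, 2, 4, 1, 8, 6, 7, 3] cursor@2
After 2 (insert_before(82)): list=[36, 82, 2, 4, 1, 8, 6, 7, 3] cursor@2
After 3 (prev): list=[36, 82, 2, 4, 1, 8, 6, 7, 3] cursor@82
After 4 (insert_before(86)): list=[36, 86, 82, 2, 4, 1, 8, 6, 7, 3] cursor@82
After 5 (next): list=[36, 86, 82, 2, 4, 1, 8, 6, 7, 3] cursor@2
After 6 (prev): list=[36, 86, 82, 2, 4, 1, 8, 6, 7, 3] cursor@82

Answer: 36 86 82 2 4 1 8 6 7 3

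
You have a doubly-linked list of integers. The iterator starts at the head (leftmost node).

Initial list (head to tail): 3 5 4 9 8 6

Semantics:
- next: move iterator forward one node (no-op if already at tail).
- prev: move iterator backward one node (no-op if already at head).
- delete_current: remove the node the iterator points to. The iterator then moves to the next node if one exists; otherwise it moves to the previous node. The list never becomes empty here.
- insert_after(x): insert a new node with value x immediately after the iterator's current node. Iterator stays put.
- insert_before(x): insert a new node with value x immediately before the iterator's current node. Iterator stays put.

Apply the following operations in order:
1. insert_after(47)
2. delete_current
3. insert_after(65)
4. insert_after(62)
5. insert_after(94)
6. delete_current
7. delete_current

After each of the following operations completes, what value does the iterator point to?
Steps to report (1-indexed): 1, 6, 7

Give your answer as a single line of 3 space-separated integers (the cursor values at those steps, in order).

After 1 (insert_after(47)): list=[3, 47, 5, 4, 9, 8, 6] cursor@3
After 2 (delete_current): list=[47, 5, 4, 9, 8, 6] cursor@47
After 3 (insert_after(65)): list=[47, 65, 5, 4, 9, 8, 6] cursor@47
After 4 (insert_after(62)): list=[47, 62, 65, 5, 4, 9, 8, 6] cursor@47
After 5 (insert_after(94)): list=[47, 94, 62, 65, 5, 4, 9, 8, 6] cursor@47
After 6 (delete_current): list=[94, 62, 65, 5, 4, 9, 8, 6] cursor@94
After 7 (delete_current): list=[62, 65, 5, 4, 9, 8, 6] cursor@62

Answer: 3 94 62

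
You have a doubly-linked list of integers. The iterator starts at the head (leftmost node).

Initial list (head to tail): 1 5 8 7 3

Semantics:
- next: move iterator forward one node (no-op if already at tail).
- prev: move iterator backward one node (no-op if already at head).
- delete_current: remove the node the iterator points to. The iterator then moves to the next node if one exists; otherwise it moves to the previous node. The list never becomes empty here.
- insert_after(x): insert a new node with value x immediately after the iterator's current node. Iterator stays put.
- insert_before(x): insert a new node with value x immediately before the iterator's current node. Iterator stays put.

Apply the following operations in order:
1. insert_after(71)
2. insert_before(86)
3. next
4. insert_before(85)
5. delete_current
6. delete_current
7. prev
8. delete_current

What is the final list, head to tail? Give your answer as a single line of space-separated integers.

After 1 (insert_after(71)): list=[1, 71, 5, 8, 7, 3] cursor@1
After 2 (insert_before(86)): list=[86, 1, 71, 5, 8, 7, 3] cursor@1
After 3 (next): list=[86, 1, 71, 5, 8, 7, 3] cursor@71
After 4 (insert_before(85)): list=[86, 1, 85, 71, 5, 8, 7, 3] cursor@71
After 5 (delete_current): list=[86, 1, 85, 5, 8, 7, 3] cursor@5
After 6 (delete_current): list=[86, 1, 85, 8, 7, 3] cursor@8
After 7 (prev): list=[86, 1, 85, 8, 7, 3] cursor@85
After 8 (delete_current): list=[86, 1, 8, 7, 3] cursor@8

Answer: 86 1 8 7 3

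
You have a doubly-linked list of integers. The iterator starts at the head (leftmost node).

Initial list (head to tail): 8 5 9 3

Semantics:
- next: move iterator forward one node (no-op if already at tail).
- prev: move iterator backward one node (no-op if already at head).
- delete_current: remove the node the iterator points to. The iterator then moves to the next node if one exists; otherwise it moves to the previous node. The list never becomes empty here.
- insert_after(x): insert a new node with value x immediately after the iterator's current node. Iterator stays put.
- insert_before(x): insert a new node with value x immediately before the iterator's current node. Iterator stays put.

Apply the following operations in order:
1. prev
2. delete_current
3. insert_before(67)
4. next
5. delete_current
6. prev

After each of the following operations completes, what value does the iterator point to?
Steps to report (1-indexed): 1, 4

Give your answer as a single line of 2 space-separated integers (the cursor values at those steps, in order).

Answer: 8 9

Derivation:
After 1 (prev): list=[8, 5, 9, 3] cursor@8
After 2 (delete_current): list=[5, 9, 3] cursor@5
After 3 (insert_before(67)): list=[67, 5, 9, 3] cursor@5
After 4 (next): list=[67, 5, 9, 3] cursor@9
After 5 (delete_current): list=[67, 5, 3] cursor@3
After 6 (prev): list=[67, 5, 3] cursor@5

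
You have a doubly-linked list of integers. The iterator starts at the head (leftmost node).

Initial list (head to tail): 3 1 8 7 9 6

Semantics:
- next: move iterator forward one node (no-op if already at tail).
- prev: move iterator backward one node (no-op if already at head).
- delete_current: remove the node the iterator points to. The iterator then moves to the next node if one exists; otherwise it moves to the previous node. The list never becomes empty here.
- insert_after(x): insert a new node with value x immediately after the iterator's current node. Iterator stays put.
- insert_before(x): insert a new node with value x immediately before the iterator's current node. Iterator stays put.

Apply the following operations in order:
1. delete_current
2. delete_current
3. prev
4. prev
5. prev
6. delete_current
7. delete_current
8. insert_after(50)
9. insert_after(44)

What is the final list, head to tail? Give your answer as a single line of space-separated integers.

Answer: 9 44 50 6

Derivation:
After 1 (delete_current): list=[1, 8, 7, 9, 6] cursor@1
After 2 (delete_current): list=[8, 7, 9, 6] cursor@8
After 3 (prev): list=[8, 7, 9, 6] cursor@8
After 4 (prev): list=[8, 7, 9, 6] cursor@8
After 5 (prev): list=[8, 7, 9, 6] cursor@8
After 6 (delete_current): list=[7, 9, 6] cursor@7
After 7 (delete_current): list=[9, 6] cursor@9
After 8 (insert_after(50)): list=[9, 50, 6] cursor@9
After 9 (insert_after(44)): list=[9, 44, 50, 6] cursor@9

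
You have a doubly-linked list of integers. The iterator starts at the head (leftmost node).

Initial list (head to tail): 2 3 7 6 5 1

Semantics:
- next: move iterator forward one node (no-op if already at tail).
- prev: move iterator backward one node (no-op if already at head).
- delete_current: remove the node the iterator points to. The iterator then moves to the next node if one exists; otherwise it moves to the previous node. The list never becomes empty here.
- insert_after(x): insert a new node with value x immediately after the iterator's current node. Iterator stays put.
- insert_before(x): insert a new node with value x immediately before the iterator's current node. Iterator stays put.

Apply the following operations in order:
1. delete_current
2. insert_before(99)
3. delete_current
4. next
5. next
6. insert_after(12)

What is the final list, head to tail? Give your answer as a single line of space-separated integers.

After 1 (delete_current): list=[3, 7, 6, 5, 1] cursor@3
After 2 (insert_before(99)): list=[99, 3, 7, 6, 5, 1] cursor@3
After 3 (delete_current): list=[99, 7, 6, 5, 1] cursor@7
After 4 (next): list=[99, 7, 6, 5, 1] cursor@6
After 5 (next): list=[99, 7, 6, 5, 1] cursor@5
After 6 (insert_after(12)): list=[99, 7, 6, 5, 12, 1] cursor@5

Answer: 99 7 6 5 12 1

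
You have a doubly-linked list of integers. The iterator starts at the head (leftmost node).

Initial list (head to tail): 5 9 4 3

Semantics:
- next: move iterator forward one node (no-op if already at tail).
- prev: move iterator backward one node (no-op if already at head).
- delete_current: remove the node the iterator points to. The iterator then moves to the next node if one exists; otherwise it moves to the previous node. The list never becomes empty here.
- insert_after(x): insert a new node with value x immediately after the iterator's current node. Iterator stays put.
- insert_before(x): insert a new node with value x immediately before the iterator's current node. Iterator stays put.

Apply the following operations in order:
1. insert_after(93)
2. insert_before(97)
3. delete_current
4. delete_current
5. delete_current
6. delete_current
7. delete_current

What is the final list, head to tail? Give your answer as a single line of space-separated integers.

Answer: 97

Derivation:
After 1 (insert_after(93)): list=[5, 93, 9, 4, 3] cursor@5
After 2 (insert_before(97)): list=[97, 5, 93, 9, 4, 3] cursor@5
After 3 (delete_current): list=[97, 93, 9, 4, 3] cursor@93
After 4 (delete_current): list=[97, 9, 4, 3] cursor@9
After 5 (delete_current): list=[97, 4, 3] cursor@4
After 6 (delete_current): list=[97, 3] cursor@3
After 7 (delete_current): list=[97] cursor@97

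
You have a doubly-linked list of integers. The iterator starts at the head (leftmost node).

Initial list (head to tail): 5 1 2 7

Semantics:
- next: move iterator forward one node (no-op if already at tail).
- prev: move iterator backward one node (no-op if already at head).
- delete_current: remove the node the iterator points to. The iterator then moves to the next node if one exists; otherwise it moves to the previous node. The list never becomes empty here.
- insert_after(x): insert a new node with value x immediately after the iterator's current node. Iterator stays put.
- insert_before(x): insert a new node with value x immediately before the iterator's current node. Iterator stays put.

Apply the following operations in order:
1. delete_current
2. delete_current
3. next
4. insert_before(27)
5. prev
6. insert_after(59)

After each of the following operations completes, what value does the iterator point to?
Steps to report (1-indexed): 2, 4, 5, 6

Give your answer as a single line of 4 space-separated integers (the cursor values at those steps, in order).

After 1 (delete_current): list=[1, 2, 7] cursor@1
After 2 (delete_current): list=[2, 7] cursor@2
After 3 (next): list=[2, 7] cursor@7
After 4 (insert_before(27)): list=[2, 27, 7] cursor@7
After 5 (prev): list=[2, 27, 7] cursor@27
After 6 (insert_after(59)): list=[2, 27, 59, 7] cursor@27

Answer: 2 7 27 27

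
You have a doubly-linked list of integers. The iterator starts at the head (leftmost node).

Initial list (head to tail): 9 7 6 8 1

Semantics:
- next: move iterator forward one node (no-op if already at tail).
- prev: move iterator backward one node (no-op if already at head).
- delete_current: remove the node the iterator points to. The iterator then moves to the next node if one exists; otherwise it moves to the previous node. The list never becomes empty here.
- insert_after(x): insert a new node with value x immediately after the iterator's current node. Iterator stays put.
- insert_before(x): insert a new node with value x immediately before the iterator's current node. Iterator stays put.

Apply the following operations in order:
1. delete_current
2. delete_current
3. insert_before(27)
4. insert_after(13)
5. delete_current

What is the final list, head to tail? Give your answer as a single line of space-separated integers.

After 1 (delete_current): list=[7, 6, 8, 1] cursor@7
After 2 (delete_current): list=[6, 8, 1] cursor@6
After 3 (insert_before(27)): list=[27, 6, 8, 1] cursor@6
After 4 (insert_after(13)): list=[27, 6, 13, 8, 1] cursor@6
After 5 (delete_current): list=[27, 13, 8, 1] cursor@13

Answer: 27 13 8 1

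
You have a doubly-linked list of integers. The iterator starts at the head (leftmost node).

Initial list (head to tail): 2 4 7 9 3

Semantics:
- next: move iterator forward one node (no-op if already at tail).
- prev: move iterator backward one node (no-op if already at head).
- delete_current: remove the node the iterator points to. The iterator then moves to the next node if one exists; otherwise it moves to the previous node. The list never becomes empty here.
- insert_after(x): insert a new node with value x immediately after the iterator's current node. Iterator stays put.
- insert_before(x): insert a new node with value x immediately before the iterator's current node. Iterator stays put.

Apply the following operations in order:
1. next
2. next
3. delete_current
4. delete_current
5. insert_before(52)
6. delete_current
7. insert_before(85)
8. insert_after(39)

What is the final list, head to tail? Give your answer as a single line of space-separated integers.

After 1 (next): list=[2, 4, 7, 9, 3] cursor@4
After 2 (next): list=[2, 4, 7, 9, 3] cursor@7
After 3 (delete_current): list=[2, 4, 9, 3] cursor@9
After 4 (delete_current): list=[2, 4, 3] cursor@3
After 5 (insert_before(52)): list=[2, 4, 52, 3] cursor@3
After 6 (delete_current): list=[2, 4, 52] cursor@52
After 7 (insert_before(85)): list=[2, 4, 85, 52] cursor@52
After 8 (insert_after(39)): list=[2, 4, 85, 52, 39] cursor@52

Answer: 2 4 85 52 39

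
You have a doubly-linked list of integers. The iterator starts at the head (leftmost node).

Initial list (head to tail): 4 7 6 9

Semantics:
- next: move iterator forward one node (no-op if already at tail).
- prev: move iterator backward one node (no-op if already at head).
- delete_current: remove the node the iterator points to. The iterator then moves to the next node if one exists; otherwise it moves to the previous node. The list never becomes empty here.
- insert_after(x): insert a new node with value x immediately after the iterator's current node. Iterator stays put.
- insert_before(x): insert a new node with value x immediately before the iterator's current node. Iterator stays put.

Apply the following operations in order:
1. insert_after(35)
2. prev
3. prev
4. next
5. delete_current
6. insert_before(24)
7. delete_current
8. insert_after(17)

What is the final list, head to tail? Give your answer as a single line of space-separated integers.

Answer: 4 24 6 17 9

Derivation:
After 1 (insert_after(35)): list=[4, 35, 7, 6, 9] cursor@4
After 2 (prev): list=[4, 35, 7, 6, 9] cursor@4
After 3 (prev): list=[4, 35, 7, 6, 9] cursor@4
After 4 (next): list=[4, 35, 7, 6, 9] cursor@35
After 5 (delete_current): list=[4, 7, 6, 9] cursor@7
After 6 (insert_before(24)): list=[4, 24, 7, 6, 9] cursor@7
After 7 (delete_current): list=[4, 24, 6, 9] cursor@6
After 8 (insert_after(17)): list=[4, 24, 6, 17, 9] cursor@6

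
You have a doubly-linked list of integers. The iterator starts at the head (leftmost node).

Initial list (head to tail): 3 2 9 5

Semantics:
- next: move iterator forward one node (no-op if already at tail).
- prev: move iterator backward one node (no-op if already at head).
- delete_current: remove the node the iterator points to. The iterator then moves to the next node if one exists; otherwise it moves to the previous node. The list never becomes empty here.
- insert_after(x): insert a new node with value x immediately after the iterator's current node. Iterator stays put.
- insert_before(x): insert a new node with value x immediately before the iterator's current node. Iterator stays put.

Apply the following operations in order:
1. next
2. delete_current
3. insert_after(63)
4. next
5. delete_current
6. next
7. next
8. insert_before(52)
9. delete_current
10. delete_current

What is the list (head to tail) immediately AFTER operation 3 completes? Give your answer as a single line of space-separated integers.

Answer: 3 9 63 5

Derivation:
After 1 (next): list=[3, 2, 9, 5] cursor@2
After 2 (delete_current): list=[3, 9, 5] cursor@9
After 3 (insert_after(63)): list=[3, 9, 63, 5] cursor@9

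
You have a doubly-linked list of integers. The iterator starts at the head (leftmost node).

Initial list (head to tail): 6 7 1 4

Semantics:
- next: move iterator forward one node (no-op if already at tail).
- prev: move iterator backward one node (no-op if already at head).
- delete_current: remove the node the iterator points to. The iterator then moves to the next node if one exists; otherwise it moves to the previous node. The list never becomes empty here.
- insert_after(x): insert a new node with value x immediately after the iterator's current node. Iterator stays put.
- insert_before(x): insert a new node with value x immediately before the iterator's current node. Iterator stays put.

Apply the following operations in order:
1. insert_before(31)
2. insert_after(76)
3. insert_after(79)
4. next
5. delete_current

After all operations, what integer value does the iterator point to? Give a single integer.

After 1 (insert_before(31)): list=[31, 6, 7, 1, 4] cursor@6
After 2 (insert_after(76)): list=[31, 6, 76, 7, 1, 4] cursor@6
After 3 (insert_after(79)): list=[31, 6, 79, 76, 7, 1, 4] cursor@6
After 4 (next): list=[31, 6, 79, 76, 7, 1, 4] cursor@79
After 5 (delete_current): list=[31, 6, 76, 7, 1, 4] cursor@76

Answer: 76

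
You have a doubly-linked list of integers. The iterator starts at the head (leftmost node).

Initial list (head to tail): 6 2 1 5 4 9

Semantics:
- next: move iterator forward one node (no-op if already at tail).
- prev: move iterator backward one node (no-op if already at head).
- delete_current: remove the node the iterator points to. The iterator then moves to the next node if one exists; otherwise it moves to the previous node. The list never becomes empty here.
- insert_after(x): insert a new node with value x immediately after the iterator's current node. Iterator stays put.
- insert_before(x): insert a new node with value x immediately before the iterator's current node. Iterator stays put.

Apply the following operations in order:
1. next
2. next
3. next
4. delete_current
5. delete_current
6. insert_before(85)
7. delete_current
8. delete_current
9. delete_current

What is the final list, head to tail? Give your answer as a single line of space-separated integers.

After 1 (next): list=[6, 2, 1, 5, 4, 9] cursor@2
After 2 (next): list=[6, 2, 1, 5, 4, 9] cursor@1
After 3 (next): list=[6, 2, 1, 5, 4, 9] cursor@5
After 4 (delete_current): list=[6, 2, 1, 4, 9] cursor@4
After 5 (delete_current): list=[6, 2, 1, 9] cursor@9
After 6 (insert_before(85)): list=[6, 2, 1, 85, 9] cursor@9
After 7 (delete_current): list=[6, 2, 1, 85] cursor@85
After 8 (delete_current): list=[6, 2, 1] cursor@1
After 9 (delete_current): list=[6, 2] cursor@2

Answer: 6 2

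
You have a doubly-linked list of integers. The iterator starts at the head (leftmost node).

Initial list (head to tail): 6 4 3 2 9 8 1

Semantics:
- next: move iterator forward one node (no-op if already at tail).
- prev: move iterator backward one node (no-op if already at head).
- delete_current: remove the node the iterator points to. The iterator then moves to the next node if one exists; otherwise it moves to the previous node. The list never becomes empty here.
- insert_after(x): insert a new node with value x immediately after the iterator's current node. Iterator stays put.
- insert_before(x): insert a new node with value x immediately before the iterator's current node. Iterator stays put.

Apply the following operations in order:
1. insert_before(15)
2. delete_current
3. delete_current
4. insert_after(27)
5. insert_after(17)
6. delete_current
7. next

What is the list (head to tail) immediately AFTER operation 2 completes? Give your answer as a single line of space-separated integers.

Answer: 15 4 3 2 9 8 1

Derivation:
After 1 (insert_before(15)): list=[15, 6, 4, 3, 2, 9, 8, 1] cursor@6
After 2 (delete_current): list=[15, 4, 3, 2, 9, 8, 1] cursor@4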